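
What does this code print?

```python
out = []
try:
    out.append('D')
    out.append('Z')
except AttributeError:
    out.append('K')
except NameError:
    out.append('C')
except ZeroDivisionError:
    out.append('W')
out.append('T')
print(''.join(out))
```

Execution trace: 'D' (try body) → 'Z' (try body, no exception) → 'T' (after the try/except). Output: DZT

Answer: DZT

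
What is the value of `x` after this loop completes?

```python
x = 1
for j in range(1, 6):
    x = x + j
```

Start at 1, add 1 through 5
`x` takes the values: 1 → 2 → 4 → 7 → 11 → 16

Answer: 16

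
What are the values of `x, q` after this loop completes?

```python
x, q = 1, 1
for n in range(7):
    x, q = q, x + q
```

Fibonacci: after 7 iterations
`x, q` takes the values: (1, 1) → (1, 2) → (2, 3) → (3, 5) → (5, 8) → (8, 13) → (13, 21) → (21, 34)

Answer: 21, 34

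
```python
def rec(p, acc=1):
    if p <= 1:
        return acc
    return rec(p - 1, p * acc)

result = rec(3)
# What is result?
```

Accumulator trace (n, acc): (3, 1) -> (2, 3) -> (1, 6) -> return 6

Answer: 6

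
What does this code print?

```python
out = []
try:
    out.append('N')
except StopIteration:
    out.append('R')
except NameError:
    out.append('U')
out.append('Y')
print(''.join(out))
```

Execution trace: 'N' (try body, no exception) → 'Y' (after the try/except). Output: NY

Answer: NY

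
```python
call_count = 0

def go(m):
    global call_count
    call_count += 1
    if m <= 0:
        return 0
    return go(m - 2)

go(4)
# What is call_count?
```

Linear recursion stepping by 2: 3 calls from m=4 down to ≤0.

Answer: 3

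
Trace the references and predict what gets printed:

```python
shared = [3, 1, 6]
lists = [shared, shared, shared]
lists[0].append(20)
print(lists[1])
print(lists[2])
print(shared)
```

Key concept: list of same reference.
Step by step:
`shared = [3, 1, 6]` → shared = [3, 1, 6]
`lists = [shared, shared, shared]` → lists = [[3, 1, 6], [3, 1, 6], [3, 1, 6]]
`lists[0].append(20)` → shared = [3, 1, 6, 20]; lists = [[3, 1, 6, 20], [3, 1, 6, 20], [3, 1, 6, 20]]
`print(lists[1])` → prints [3, 1, 6, 20]
`print(lists[2])` → prints [3, 1, 6, 20]
`print(shared)` → prints [3, 1, 6, 20]

Answer:
[3, 1, 6, 20]
[3, 1, 6, 20]
[3, 1, 6, 20]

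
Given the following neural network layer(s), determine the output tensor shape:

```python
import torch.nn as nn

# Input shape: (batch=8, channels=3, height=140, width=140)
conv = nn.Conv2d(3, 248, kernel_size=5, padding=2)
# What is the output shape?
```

Input: (8, 3, 140, 140) -> Output: (8, 248, 140, 140)

Answer: (8, 248, 140, 140)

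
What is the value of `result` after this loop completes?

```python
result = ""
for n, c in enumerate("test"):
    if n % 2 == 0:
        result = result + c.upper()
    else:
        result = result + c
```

Uppercase even positions in 'test'
`result` takes the values: "" → "T" → "Te" → "TeS" → "TeSt"

Answer: "TeSt"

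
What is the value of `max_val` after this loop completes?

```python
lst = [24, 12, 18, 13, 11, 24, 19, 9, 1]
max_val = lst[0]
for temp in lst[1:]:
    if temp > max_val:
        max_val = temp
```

Maximum of [24, 12, 18, 13, 11, 24, 19, 9, 1]
`max_val` takes the values: 24

Answer: 24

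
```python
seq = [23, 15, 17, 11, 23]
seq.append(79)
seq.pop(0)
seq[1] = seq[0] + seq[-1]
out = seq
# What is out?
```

Trace:
`seq = [23, 15, 17, 11, 23]` → seq = [23, 15, 17, 11, 23]
`seq.append(79)` → seq = [23, 15, 17, 11, 23, 79]
`seq.pop(0)` → seq = [15, 17, 11, 23, 79]
`seq[1] = seq[0] + seq[-1]` → seq = [15, 94, 11, 23, 79]
`out = seq` → out = [15, 94, 11, 23, 79]
So out = [15, 94, 11, 23, 79]

Answer: [15, 94, 11, 23, 79]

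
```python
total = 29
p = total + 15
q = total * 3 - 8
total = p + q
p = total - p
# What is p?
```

Trace:
`total = 29` → total = 29
`p = total + 15` → p = 44
`q = total * 3 - 8` → q = 79
`total = p + q` → total = 123
`p = total - p` → p = 79
So p = 79

Answer: 79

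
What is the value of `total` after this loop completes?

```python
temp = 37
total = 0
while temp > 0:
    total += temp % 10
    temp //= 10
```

Sum digits of 37
`total` takes the values: 0 → 7 → 10

Answer: 10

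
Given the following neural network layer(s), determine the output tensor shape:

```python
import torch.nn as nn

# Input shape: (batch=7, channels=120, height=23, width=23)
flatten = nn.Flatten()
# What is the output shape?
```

Input: (7, 120, 23, 23) -> Output: (7, 63480)

Answer: (7, 63480)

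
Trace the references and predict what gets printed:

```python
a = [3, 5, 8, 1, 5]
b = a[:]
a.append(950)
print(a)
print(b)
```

Key concept: slice [:] creates copy.
Step by step:
`a = [3, 5, 8, 1, 5]` → a = [3, 5, 8, 1, 5]
`b = a[:]` → b = [3, 5, 8, 1, 5]
`a.append(950)` → a = [3, 5, 8, 1, 5, 950]
`print(a)` → prints [3, 5, 8, 1, 5, 950]
`print(b)` → prints [3, 5, 8, 1, 5]

Answer:
[3, 5, 8, 1, 5, 950]
[3, 5, 8, 1, 5]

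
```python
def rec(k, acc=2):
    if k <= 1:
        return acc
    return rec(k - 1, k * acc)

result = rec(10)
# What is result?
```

Accumulator trace (n, acc): (10, 2) -> (9, 20) -> (8, 180) -> (7, 1440) -> (6, 10080) -> (5, 60480) -> (4, 302400) -> (3, 1209600) -> (2, 3628800) -> (1, 7257600) -> return 7257600

Answer: 7257600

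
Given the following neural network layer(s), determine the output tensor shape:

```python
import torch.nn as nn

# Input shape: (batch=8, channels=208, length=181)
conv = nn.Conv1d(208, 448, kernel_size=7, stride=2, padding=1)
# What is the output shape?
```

Input: (8, 208, 181) -> Output: (8, 448, 89)

Answer: (8, 448, 89)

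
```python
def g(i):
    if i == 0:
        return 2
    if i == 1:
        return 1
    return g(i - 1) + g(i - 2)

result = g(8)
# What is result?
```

Build up from base cases: g(0)=2, g(1)=1, g(2)=3, g(3)=4, g(4)=7, g(5)=11, g(6)=18, ..., g(8)=47

Answer: 47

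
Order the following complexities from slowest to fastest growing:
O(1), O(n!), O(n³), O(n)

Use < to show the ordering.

Ordered by growth rate: O(1) < O(n) < O(n³) < O(n!)

Answer: O(1) < O(n) < O(n³) < O(n!)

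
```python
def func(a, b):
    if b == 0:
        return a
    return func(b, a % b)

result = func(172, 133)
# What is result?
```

func(172, 133) -> func(133, 39) -> func(39, 16) -> func(16, 7) -> func(7, 2) -> func(2, 1) -> func(1, 0) -> 1

Answer: 1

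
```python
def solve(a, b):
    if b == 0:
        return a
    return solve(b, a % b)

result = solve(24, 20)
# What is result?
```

solve(24, 20) -> solve(20, 4) -> solve(4, 0) -> 4

Answer: 4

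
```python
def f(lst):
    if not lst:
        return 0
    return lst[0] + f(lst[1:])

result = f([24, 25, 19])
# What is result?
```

24 + 25 + 19 + 0 = 68

Answer: 68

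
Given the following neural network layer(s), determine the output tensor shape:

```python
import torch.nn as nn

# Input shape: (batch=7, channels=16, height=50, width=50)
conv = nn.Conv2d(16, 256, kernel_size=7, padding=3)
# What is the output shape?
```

Input: (7, 16, 50, 50) -> Output: (7, 256, 50, 50)

Answer: (7, 256, 50, 50)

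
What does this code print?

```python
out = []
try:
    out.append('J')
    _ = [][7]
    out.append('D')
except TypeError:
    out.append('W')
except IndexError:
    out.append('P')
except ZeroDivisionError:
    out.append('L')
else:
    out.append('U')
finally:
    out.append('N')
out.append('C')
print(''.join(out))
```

Execution trace: 'J' (try body) → 'P' (except IndexError) → 'N' (finally) → 'C' (after the try/except). Output: JPNC

Answer: JPNC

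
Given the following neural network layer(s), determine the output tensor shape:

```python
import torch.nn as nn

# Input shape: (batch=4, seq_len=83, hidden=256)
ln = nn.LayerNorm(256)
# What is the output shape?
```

Input: (4, 83, 256) -> Output: (4, 83, 256)

Answer: (4, 83, 256)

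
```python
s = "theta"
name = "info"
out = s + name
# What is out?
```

Trace:
`s = "theta"` → s = 'theta'
`name = "info"` → name = 'info'
`out = s + name` → out = 'thetainfo'
So out = 'thetainfo'

Answer: 'thetainfo'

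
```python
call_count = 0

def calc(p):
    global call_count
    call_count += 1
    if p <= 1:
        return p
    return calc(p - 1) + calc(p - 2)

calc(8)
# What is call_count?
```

Calls(p) = 1 + Calls(p-1) + Calls(p-2); Calls(0)=Calls(1)=1. For p=8 this gives 67.

Answer: 67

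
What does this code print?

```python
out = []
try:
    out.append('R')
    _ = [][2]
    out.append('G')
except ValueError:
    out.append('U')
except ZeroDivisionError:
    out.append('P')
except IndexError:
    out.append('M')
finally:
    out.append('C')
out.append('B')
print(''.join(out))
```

Execution trace: 'R' (try body) → 'M' (except IndexError) → 'C' (finally) → 'B' (after the try/except). Output: RMCB

Answer: RMCB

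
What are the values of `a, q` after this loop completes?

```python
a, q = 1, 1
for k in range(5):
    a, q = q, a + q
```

Fibonacci: after 5 iterations
`a, q` takes the values: (1, 1) → (1, 2) → (2, 3) → (3, 5) → (5, 8) → (8, 13)

Answer: 8, 13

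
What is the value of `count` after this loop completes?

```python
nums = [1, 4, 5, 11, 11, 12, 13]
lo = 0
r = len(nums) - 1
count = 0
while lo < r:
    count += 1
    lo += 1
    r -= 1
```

Iterations until pointers meet (list length 7)
`count` takes the values: 0 → 1 → 2 → 3

Answer: 3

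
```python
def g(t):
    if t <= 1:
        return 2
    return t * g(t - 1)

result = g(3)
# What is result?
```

g(3) = 3 * 2 * 2 = 12

Answer: 12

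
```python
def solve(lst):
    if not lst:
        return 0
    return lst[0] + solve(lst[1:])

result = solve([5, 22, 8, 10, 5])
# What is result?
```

5 + 22 + 8 + 10 + 5 + 0 = 50

Answer: 50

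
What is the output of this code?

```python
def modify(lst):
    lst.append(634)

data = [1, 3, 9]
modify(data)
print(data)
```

Key concept: function modifies passed list.
Step by step:
`data = [1, 3, 9]` → data = [1, 3, 9]
`modify(data)` → data = [1, 3, 9, 634]
`print(data)` → prints [1, 3, 9, 634]

Answer: [1, 3, 9, 634]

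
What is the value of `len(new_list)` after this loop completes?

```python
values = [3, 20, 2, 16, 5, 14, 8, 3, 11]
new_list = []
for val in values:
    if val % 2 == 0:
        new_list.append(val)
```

Count even numbers in [3, 20, 2, 16, 5, 14, 8, 3, 11]
`new_list` takes the values: [] → [20] → [20, 2] → [20, 2, 16] → [20, 2, 16, 14] → [20, 2, 16, 14, 8]
So `len(new_list)` = 5

Answer: 5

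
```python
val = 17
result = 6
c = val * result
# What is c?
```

Trace:
`val = 17` → val = 17
`result = 6` → result = 6
`c = val * result` → c = 102
So c = 102

Answer: 102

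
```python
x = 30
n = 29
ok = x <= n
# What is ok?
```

Trace:
`x = 30` → x = 30
`n = 29` → n = 29
`ok = x <= n` → ok = False
So ok = False

Answer: False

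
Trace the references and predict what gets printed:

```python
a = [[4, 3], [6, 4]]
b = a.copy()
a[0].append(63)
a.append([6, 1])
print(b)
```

Key concept: shallow copy with nested lists.
Step by step:
`a = [[4, 3], [6, 4]]` → a = [[4, 3], [6, 4]]
`b = a.copy()` → b = [[4, 3], [6, 4]]
`a[0].append(63)` → a = [[4, 3, 63], [6, 4]]; b = [[4, 3, 63], [6, 4]]
`a.append([6, 1])` → a = [[4, 3, 63], [6, 4], [6, 1]]
`print(b)` → prints [[4, 3, 63], [6, 4]]

Answer: [[4, 3, 63], [6, 4]]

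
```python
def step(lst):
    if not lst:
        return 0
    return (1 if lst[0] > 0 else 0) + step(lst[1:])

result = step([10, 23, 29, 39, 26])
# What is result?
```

Count of positive elements in [10, 23, 29, 39, 26] = 5

Answer: 5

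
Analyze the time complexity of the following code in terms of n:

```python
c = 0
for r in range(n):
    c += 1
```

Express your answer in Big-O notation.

Each loop level contributes: n. Multiplying the contributions gives O(n).

Answer: O(n)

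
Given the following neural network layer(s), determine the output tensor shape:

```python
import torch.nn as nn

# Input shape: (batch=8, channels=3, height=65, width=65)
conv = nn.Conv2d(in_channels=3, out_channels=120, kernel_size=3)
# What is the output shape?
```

Input: (8, 3, 65, 65) -> Output: (8, 120, 63, 63)

Answer: (8, 120, 63, 63)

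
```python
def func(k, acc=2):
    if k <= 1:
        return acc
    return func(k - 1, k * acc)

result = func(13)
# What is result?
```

Accumulator trace (n, acc): (13, 2) -> (12, 26) -> (11, 312) -> (10, 3432) -> (9, 34320) -> (8, 308880) -> (7, 2471040) -> (6, 17297280) -> (5, 103783680) -> (4, 518918400) -> (3, 2075673600) -> (2, 6227020800) -> (1, 12454041600) -> return 12454041600

Answer: 12454041600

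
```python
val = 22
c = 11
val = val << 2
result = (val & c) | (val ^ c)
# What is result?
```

Trace:
`val = 22` → val = 22
`c = 11` → c = 11
`val = val << 2` → val = 88
`result = (val & c) | (val ^ c)` → result = 91
So result = 91

Answer: 91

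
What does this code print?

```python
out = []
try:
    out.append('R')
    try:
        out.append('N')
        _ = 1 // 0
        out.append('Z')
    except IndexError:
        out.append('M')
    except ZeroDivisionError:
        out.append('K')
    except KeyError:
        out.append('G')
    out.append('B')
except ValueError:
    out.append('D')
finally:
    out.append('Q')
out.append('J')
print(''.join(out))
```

Execution trace: 'R' (try body) → 'N' (inner try body) → 'K' (inner except ZeroDivisionError) → 'B' (try body, no exception) → 'Q' (finally) → 'J' (after the try/except). Output: RNKBQJ

Answer: RNKBQJ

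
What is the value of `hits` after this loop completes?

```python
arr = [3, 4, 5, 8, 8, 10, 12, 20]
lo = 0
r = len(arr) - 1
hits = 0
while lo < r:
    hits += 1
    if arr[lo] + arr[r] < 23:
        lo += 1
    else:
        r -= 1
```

Steps to find pair summing to 23
`hits` takes the values: 0 → 1 → 2 → 3 → 4 → 5 → 6 → 7

Answer: 7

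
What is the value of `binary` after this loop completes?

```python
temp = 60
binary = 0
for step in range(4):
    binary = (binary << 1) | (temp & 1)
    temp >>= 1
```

Reverse lowest 4 bits of 60
`binary` takes the values: 0 → 1 → 3

Answer: 3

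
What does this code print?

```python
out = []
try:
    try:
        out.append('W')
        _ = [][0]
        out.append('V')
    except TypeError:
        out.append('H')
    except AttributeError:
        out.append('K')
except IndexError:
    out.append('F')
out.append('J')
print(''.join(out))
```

Execution trace: 'W' (try body) → 'F' (outer except IndexError) → 'J' (after the try/except). Output: WFJ

Answer: WFJ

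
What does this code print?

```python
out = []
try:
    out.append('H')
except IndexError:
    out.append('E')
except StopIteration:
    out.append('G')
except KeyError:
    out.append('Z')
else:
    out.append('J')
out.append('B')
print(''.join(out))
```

Execution trace: 'H' (try body, no exception) → 'J' (else) → 'B' (after the try/except). Output: HJB

Answer: HJB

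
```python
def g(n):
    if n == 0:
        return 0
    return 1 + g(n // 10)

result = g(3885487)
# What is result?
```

Count of digits of 3885487: 7

Answer: 7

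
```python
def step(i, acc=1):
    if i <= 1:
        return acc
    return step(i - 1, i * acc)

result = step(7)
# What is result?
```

Accumulator trace (n, acc): (7, 1) -> (6, 7) -> (5, 42) -> (4, 210) -> (3, 840) -> (2, 2520) -> (1, 5040) -> return 5040

Answer: 5040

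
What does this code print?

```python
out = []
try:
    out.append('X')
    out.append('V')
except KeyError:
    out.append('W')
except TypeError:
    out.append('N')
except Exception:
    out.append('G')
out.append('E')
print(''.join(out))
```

Execution trace: 'X' (try body) → 'V' (try body, no exception) → 'E' (after the try/except). Output: XVE

Answer: XVE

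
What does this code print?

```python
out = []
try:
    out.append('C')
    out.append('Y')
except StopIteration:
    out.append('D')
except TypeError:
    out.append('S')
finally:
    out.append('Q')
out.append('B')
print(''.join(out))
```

Execution trace: 'C' (try body) → 'Y' (try body, no exception) → 'Q' (finally) → 'B' (after the try/except). Output: CYQB

Answer: CYQB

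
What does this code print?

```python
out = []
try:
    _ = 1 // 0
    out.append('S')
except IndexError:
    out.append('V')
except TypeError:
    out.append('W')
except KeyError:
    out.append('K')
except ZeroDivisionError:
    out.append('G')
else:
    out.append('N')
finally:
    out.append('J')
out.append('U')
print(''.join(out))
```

Execution trace: 'G' (except ZeroDivisionError) → 'J' (finally) → 'U' (after the try/except). Output: GJU

Answer: GJU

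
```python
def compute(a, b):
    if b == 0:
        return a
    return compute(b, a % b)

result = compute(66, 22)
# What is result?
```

compute(66, 22) -> compute(22, 0) -> 22

Answer: 22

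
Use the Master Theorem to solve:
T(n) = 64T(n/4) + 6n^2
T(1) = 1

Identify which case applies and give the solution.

a=64, b=4, f(n)=6n^2. log_4(64) = 3. Since c=2 < 3, Case 1 applies: T(n) = Θ(n^log_b(a)) = O(n^3).

Answer: O(n^3) - Case 1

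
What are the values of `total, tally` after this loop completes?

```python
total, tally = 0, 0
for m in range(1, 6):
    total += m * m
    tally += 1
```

Sum of squares and count
`total, tally` takes the values: (0, 0) → (1, 0) → (1, 1) → (5, 1) → (5, 2) → (14, 2) → (14, 3) → (30, 3) → (30, 4) → (55, 4) → (55, 5)

Answer: 55, 5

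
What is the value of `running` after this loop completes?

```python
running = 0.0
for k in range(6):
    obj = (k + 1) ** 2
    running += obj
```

Sum of squared losses 1² + 2² + ... + 6²
`running` takes the values: 0.0 → 1.0 → 5.0 → 14.0 → 30.0 → 55.0 → 91.0

Answer: 91.0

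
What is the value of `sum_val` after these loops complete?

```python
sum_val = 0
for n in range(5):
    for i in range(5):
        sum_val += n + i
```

Sum of all n+i for n,i in 5x5
`sum_val` takes the values: 0 → 1 → 3 → 6 → 10 → 11 → 13 → 16 → 20 → 25 → 27 → 30 → 34 → 39 → 45 → 48 → 52 → 57 → 63 → 70 → 74 → 79 → 85 → 92 → 100

Answer: 100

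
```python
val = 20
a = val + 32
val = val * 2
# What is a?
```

Trace:
`val = 20` → val = 20
`a = val + 32` → a = 52
`val = val * 2` → val = 40
So a = 52

Answer: 52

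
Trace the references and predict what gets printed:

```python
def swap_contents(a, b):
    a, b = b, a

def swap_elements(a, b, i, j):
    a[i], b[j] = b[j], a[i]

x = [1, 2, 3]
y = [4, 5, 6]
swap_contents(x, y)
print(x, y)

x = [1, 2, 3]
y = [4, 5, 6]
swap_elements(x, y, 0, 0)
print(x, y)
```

Key concept: parameter rebinding vs mutation.
Step by step:
`x = [1, 2, 3]` → x = [1, 2, 3]
`y = [4, 5, 6]` → y = [4, 5, 6]
`swap_contents(x, y)` → no visible change to tracked variables
`print(x, y)` → prints [1, 2, 3] [4, 5, 6]
`x = [1, 2, 3]` → x = [1, 2, 3]
`y = [4, 5, 6]` → y = [4, 5, 6]
`swap_elements(x, y, 0, 0)` → x = [4, 2, 3]; y = [1, 5, 6]
`print(x, y)` → prints [4, 2, 3] [1, 5, 6]

Answer:
[1, 2, 3] [4, 5, 6]
[4, 2, 3] [1, 5, 6]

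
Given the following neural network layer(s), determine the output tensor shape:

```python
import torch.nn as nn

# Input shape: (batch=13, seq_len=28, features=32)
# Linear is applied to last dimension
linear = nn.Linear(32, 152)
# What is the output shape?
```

Input: (13, 28, 32) -> Output: (13, 28, 152)

Answer: (13, 28, 152)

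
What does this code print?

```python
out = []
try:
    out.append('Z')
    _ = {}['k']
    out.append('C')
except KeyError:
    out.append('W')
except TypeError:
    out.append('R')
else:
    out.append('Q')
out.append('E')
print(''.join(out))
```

Execution trace: 'Z' (try body) → 'W' (except KeyError) → 'E' (after the try/except). Output: ZWE

Answer: ZWE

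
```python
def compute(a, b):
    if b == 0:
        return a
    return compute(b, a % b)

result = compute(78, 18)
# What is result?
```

compute(78, 18) -> compute(18, 6) -> compute(6, 0) -> 6

Answer: 6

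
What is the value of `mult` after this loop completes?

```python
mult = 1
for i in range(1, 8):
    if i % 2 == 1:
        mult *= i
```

Product of odd numbers 1 to 7
`mult` takes the values: 1 → 3 → 15 → 105

Answer: 105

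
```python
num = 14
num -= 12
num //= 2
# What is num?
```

Trace:
`num = 14` → num = 14
`num -= 12` → num = 2
`num //= 2` → num = 1
So num = 1

Answer: 1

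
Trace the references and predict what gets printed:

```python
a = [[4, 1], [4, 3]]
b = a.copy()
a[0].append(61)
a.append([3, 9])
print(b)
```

Key concept: shallow copy with nested lists.
Step by step:
`a = [[4, 1], [4, 3]]` → a = [[4, 1], [4, 3]]
`b = a.copy()` → b = [[4, 1], [4, 3]]
`a[0].append(61)` → a = [[4, 1, 61], [4, 3]]; b = [[4, 1, 61], [4, 3]]
`a.append([3, 9])` → a = [[4, 1, 61], [4, 3], [3, 9]]
`print(b)` → prints [[4, 1, 61], [4, 3]]

Answer: [[4, 1, 61], [4, 3]]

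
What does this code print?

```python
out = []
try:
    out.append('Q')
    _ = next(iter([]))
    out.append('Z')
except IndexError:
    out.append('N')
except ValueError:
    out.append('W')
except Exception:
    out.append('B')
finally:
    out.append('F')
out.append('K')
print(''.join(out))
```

Execution trace: 'Q' (try body) → 'B' (except Exception) → 'F' (finally) → 'K' (after the try/except). Output: QBFK

Answer: QBFK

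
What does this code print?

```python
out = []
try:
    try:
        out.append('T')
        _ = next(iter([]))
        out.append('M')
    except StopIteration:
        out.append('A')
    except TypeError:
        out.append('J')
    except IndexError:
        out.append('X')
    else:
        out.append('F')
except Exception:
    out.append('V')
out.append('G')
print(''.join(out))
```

Execution trace: 'T' (inner try body) → 'A' (inner except StopIteration) → 'G' (after the try/except). Output: TAG

Answer: TAG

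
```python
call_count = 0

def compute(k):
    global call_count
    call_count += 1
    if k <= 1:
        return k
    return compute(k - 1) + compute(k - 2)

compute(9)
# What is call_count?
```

Calls(k) = 1 + Calls(k-1) + Calls(k-2); Calls(0)=Calls(1)=1. For k=9 this gives 109.

Answer: 109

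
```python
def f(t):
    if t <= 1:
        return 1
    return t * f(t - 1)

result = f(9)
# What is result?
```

f(9) = 9 * 8 * 7 * 6 * 5 * 4 * 3 * 2 * 1 = 362880

Answer: 362880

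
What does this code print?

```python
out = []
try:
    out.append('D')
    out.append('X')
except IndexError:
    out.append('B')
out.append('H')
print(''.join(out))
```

Execution trace: 'D' (try body) → 'X' (try body, no exception) → 'H' (after the try/except). Output: DXH

Answer: DXH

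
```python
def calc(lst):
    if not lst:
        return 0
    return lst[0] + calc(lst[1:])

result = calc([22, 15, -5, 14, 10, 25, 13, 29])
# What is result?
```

22 + 15 + (-5) + 14 + 10 + 25 + 13 + 29 + 0 = 123

Answer: 123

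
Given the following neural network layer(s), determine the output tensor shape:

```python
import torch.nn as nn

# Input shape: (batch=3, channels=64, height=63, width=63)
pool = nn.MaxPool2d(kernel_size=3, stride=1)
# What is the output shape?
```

Input: (3, 64, 63, 63) -> Output: (3, 64, 61, 61)

Answer: (3, 64, 61, 61)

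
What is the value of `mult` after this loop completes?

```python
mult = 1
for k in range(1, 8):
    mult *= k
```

7! = 5040
`mult` takes the values: 1 → 2 → 6 → 24 → 120 → 720 → 5040

Answer: 5040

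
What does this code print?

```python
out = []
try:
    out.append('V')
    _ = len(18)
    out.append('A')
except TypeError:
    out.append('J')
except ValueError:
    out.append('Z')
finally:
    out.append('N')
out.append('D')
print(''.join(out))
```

Execution trace: 'V' (try body) → 'J' (except TypeError) → 'N' (finally) → 'D' (after the try/except). Output: VJND

Answer: VJND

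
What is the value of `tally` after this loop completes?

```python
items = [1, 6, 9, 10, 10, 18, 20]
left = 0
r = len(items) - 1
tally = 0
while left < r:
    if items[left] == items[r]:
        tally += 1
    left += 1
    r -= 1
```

Count matching pairs from ends
`tally` takes the values: 0

Answer: 0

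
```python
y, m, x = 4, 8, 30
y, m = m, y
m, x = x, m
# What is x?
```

Trace:
`y, m, x = 4, 8, 30` → y = 4; m = 8; x = 30
`y, m = m, y` → y = 8; m = 4
`m, x = x, m` → m = 30; x = 4
So x = 4

Answer: 4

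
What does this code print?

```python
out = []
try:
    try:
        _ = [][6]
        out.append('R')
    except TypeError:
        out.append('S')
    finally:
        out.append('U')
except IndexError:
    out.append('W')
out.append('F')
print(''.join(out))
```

Execution trace: 'U' (finally) → 'W' (outer except IndexError) → 'F' (after the try/except). Output: UWF

Answer: UWF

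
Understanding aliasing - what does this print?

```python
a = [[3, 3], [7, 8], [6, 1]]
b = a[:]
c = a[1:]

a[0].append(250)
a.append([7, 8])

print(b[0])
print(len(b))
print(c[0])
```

Key concept: slice with nested mutation.
Step by step:
`a = [[3, 3], [7, 8], [6, 1]]` → a = [[3, 3], [7, 8], [6, 1]]
`b = a[:]` → b = [[3, 3], [7, 8], [6, 1]]
`c = a[1:]` → c = [[7, 8], [6, 1]]
`a[0].append(250)` → a = [[3, 3, 250], [7, 8], [6, 1]]; b = [[3, 3, 250], [7, 8], [6, 1]]
`a.append([7, 8])` → a = [[3, 3, 250], [7, 8], [6, 1], [7, 8]]
`print(b[0])` → prints [3, 3, 250]
`print(len(b))` → prints 3
`print(c[0])` → prints [7, 8]

Answer:
[3, 3, 250]
3
[7, 8]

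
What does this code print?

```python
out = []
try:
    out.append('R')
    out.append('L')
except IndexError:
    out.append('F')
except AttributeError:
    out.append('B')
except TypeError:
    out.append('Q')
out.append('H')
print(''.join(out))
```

Execution trace: 'R' (try body) → 'L' (try body, no exception) → 'H' (after the try/except). Output: RLH

Answer: RLH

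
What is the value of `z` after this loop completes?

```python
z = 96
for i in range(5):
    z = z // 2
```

Halve 5 times: 96 // 2^5 = 3
`z` takes the values: 96 → 48 → 24 → 12 → 6 → 3

Answer: 3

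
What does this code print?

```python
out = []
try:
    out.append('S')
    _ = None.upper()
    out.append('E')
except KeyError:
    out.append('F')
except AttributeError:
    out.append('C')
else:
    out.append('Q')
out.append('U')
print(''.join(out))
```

Execution trace: 'S' (try body) → 'C' (except AttributeError) → 'U' (after the try/except). Output: SCU

Answer: SCU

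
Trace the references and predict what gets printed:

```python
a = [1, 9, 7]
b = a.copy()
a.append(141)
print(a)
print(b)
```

Key concept: list.copy() creates independent copy.
Step by step:
`a = [1, 9, 7]` → a = [1, 9, 7]
`b = a.copy()` → b = [1, 9, 7]
`a.append(141)` → a = [1, 9, 7, 141]
`print(a)` → prints [1, 9, 7, 141]
`print(b)` → prints [1, 9, 7]

Answer:
[1, 9, 7, 141]
[1, 9, 7]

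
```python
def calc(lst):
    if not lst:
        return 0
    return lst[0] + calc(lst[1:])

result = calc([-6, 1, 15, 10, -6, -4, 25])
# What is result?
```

(-6) + 1 + 15 + 10 + (-6) + (-4) + 25 + 0 = 35

Answer: 35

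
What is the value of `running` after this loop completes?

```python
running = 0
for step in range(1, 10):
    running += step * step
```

Sum of squares 1² to 9² = 285
`running` takes the values: 0 → 1 → 5 → 14 → 30 → 55 → 91 → 140 → 204 → 285

Answer: 285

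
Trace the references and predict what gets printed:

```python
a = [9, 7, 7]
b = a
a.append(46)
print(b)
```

Key concept: basic list aliasing.
Step by step:
`a = [9, 7, 7]` → a = [9, 7, 7]
`b = a` → b = [9, 7, 7] (same object as a)
`a.append(46)` → a = [9, 7, 7, 46] (same object as b); b = [9, 7, 7, 46] (same object as a)
`print(b)` → prints [9, 7, 7, 46]

Answer: [9, 7, 7, 46]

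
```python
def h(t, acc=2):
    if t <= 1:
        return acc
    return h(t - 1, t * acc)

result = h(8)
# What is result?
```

Accumulator trace (n, acc): (8, 2) -> (7, 16) -> (6, 112) -> (5, 672) -> (4, 3360) -> (3, 13440) -> (2, 40320) -> (1, 80640) -> return 80640

Answer: 80640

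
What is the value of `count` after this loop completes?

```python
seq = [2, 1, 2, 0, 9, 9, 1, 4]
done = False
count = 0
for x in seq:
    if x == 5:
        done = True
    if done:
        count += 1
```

Count elements after first 5 in [2, 1, 2, 0, 9, 9, 1, 4]
`count` takes the values: 0

Answer: 0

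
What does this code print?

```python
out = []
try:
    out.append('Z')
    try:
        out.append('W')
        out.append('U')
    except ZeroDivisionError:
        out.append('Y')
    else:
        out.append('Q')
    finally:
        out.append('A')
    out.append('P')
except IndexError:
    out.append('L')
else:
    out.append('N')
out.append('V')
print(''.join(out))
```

Execution trace: 'Z' (try body) → 'W' (inner try body) → 'U' (inner try body, no exception) → 'Q' (inner else) → 'A' (inner finally) → 'P' (try body, no exception) → 'N' (else) → 'V' (after the try/except). Output: ZWUQAPNV

Answer: ZWUQAPNV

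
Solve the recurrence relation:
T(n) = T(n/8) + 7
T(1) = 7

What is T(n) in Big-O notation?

Each step divides n by 8 and adds 7. After log_8(n) steps we reach T(1)=7. So T(n) = 7·log_8(n) + 7 = O(log n).

Answer: O(log n)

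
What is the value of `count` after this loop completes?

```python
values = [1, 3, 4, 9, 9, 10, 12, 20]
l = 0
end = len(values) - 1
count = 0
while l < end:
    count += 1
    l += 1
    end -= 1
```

Iterations until pointers meet (list length 8)
`count` takes the values: 0 → 1 → 2 → 3 → 4

Answer: 4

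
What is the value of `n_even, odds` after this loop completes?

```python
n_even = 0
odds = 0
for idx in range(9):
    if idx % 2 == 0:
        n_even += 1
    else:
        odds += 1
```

Count evens and odds in range(9)
`n_even, odds` takes the values: (0, 0) → (1, 0) → (1, 1) → (2, 1) → (2, 2) → (3, 2) → (3, 3) → (4, 3) → (4, 4) → (5, 4)

Answer: 5, 4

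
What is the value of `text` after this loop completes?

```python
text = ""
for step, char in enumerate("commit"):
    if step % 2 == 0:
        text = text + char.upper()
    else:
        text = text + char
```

Uppercase even positions in 'commit'
`text` takes the values: "" → "C" → "Co" → "CoM" → "CoMm" → "CoMmI" → "CoMmIt"

Answer: "CoMmIt"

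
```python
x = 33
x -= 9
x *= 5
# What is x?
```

Trace:
`x = 33` → x = 33
`x -= 9` → x = 24
`x *= 5` → x = 120
So x = 120

Answer: 120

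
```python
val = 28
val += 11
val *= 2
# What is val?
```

Trace:
`val = 28` → val = 28
`val += 11` → val = 39
`val *= 2` → val = 78
So val = 78

Answer: 78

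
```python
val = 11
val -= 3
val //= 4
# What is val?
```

Trace:
`val = 11` → val = 11
`val -= 3` → val = 8
`val //= 4` → val = 2
So val = 2

Answer: 2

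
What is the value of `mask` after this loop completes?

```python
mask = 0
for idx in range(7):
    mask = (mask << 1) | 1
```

Build 7 consecutive 1-bits: 0b1111111
`mask` takes the values: 0 → 1 → 3 → 7 → 15 → 31 → 63 → 127

Answer: 127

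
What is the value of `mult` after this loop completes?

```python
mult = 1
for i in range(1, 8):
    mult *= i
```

7! = 5040
`mult` takes the values: 1 → 2 → 6 → 24 → 120 → 720 → 5040

Answer: 5040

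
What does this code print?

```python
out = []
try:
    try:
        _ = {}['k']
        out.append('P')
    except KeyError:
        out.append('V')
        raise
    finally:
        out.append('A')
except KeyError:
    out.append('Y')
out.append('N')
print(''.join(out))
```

Execution trace: 'V' (inner except KeyError) → 'A' (inner finally) → 'Y' (outer except KeyError) → 'N' (after the try/except). Output: VAYN

Answer: VAYN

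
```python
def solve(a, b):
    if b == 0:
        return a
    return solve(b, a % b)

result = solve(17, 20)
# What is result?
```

solve(17, 20) -> solve(20, 17) -> solve(17, 3) -> solve(3, 2) -> solve(2, 1) -> solve(1, 0) -> 1

Answer: 1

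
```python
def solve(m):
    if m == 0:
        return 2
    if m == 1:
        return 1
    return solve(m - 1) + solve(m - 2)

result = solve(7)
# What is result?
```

Build up from base cases: solve(0)=2, solve(1)=1, solve(2)=3, solve(3)=4, solve(4)=7, solve(5)=11, solve(6)=18, ..., solve(7)=29

Answer: 29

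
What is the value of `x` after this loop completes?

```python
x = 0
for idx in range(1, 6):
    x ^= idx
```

XOR of 1 to 5
`x` takes the values: 0 → 1 → 3 → 0 → 4 → 1

Answer: 1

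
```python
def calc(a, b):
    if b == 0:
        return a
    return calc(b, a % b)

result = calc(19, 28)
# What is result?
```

calc(19, 28) -> calc(28, 19) -> calc(19, 9) -> calc(9, 1) -> calc(1, 0) -> 1

Answer: 1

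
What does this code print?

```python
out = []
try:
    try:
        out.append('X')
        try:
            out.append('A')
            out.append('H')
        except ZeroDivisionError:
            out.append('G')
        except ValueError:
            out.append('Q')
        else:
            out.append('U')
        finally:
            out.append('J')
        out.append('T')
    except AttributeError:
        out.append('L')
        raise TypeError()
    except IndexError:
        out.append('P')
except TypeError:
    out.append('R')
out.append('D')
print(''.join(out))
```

Execution trace: 'X' (try body) → 'A' (inner try body) → 'H' (inner try body, no exception) → 'U' (inner else) → 'J' (inner finally) → 'T' (try body, no exception) → 'D' (after the try/except). Output: XAHUJTD

Answer: XAHUJTD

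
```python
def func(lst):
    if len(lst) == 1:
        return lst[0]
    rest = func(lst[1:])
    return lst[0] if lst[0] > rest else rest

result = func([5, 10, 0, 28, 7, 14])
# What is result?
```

Recursive max over [5, 10, 0, 28, 7, 14] = 28

Answer: 28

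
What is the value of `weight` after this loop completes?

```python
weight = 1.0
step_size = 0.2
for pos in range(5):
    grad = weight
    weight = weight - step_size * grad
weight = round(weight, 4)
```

Gradient descent: w = 1.0 * (1 - 0.2)^5
`weight` takes the values: 1.0 → 0.8 → 0.64 → 0.512 → 0.4096 → 0.32768 → 0.3277

Answer: 0.3277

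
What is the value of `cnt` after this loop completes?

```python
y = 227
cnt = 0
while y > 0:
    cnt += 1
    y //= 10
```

Count digits by repeated division by 10
`cnt` takes the values: 0 → 1 → 2 → 3

Answer: 3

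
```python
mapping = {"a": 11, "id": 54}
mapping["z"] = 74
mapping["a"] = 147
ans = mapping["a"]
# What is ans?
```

Trace:
`mapping = {"a": 11, "id": 54}` → mapping = {'a': 11, 'id': 54}
`mapping["z"] = 74` → mapping = {'a': 11, 'id': 54, 'z': 74}
`mapping["a"] = 147` → mapping = {'a': 147, 'id': 54, 'z': 74}
`ans = mapping["a"]` → ans = 147
So ans = 147

Answer: 147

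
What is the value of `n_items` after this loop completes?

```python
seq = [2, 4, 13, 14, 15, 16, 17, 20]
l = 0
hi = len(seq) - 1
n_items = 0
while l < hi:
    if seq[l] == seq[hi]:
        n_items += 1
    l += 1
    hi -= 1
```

Count matching pairs from ends
`n_items` takes the values: 0

Answer: 0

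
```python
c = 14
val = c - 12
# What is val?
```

Trace:
`c = 14` → c = 14
`val = c - 12` → val = 2
So val = 2

Answer: 2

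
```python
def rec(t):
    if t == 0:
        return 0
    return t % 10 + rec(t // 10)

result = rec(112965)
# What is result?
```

Sum of digits of 112965: 5 + 6 + 9 + 2 + 1 + 1 = 24

Answer: 24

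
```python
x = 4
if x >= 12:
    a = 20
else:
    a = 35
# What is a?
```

Trace:
`x = 4` → x = 4
`if x >= 12: ...` → x >= 12 is False, take else branch → a = 35
So a = 35

Answer: 35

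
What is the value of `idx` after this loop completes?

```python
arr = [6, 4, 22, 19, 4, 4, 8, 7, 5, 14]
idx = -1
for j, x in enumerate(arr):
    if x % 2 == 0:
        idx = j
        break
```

First even number index in [6, 4, 22, 19, 4, 4, 8, 7, 5, 14]
`idx` takes the values: -1 → 0

Answer: 0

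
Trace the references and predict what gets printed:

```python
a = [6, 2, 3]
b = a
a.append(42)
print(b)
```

Key concept: basic list aliasing.
Step by step:
`a = [6, 2, 3]` → a = [6, 2, 3]
`b = a` → b = [6, 2, 3] (same object as a)
`a.append(42)` → a = [6, 2, 3, 42] (same object as b); b = [6, 2, 3, 42] (same object as a)
`print(b)` → prints [6, 2, 3, 42]

Answer: [6, 2, 3, 42]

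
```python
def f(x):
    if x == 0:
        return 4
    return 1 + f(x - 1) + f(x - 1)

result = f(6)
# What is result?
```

f(x) = 1 + 2·f(x-1), f(0)=4. Closed form: (4+1)·2^6 - 1 = 319.

Answer: 319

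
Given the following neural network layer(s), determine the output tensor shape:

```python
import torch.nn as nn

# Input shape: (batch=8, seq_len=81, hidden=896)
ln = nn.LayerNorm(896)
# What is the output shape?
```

Input: (8, 81, 896) -> Output: (8, 81, 896)

Answer: (8, 81, 896)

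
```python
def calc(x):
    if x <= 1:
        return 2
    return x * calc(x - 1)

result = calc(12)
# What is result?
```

calc(12) = 12 * 11 * 10 * 9 * 8 * 7 * 6 * 5 * 4 * 3 * 2 * 2 = 958003200

Answer: 958003200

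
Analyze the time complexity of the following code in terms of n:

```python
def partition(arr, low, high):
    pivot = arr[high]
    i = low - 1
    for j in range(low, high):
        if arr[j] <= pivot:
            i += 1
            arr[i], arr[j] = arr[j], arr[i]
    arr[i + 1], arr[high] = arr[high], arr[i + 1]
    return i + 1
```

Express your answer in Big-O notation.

This is Lomuto partition (single pass over [low, high), where n = high - low). Time complexity: O(n).

Answer: O(n)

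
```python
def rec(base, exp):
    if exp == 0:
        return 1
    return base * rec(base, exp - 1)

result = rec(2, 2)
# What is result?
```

rec(2, 2) = 2 * 2 = 4

Answer: 4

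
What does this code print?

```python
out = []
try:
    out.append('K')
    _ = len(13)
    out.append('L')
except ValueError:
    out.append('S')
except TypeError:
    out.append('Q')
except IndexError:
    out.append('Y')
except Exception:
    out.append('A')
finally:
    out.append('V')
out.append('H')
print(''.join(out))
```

Execution trace: 'K' (try body) → 'Q' (except TypeError) → 'V' (finally) → 'H' (after the try/except). Output: KQVH

Answer: KQVH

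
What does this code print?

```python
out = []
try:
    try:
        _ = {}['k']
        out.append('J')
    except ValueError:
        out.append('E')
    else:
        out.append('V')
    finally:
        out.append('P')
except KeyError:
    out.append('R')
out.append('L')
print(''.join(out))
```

Execution trace: 'P' (finally) → 'R' (outer except KeyError) → 'L' (after the try/except). Output: PRL

Answer: PRL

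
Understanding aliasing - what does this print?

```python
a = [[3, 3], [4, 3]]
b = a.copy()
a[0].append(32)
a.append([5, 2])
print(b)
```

Key concept: shallow copy with nested lists.
Step by step:
`a = [[3, 3], [4, 3]]` → a = [[3, 3], [4, 3]]
`b = a.copy()` → b = [[3, 3], [4, 3]]
`a[0].append(32)` → a = [[3, 3, 32], [4, 3]]; b = [[3, 3, 32], [4, 3]]
`a.append([5, 2])` → a = [[3, 3, 32], [4, 3], [5, 2]]
`print(b)` → prints [[3, 3, 32], [4, 3]]

Answer: [[3, 3, 32], [4, 3]]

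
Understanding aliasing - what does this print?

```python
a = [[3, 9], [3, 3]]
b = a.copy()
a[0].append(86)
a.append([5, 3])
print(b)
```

Key concept: shallow copy with nested lists.
Step by step:
`a = [[3, 9], [3, 3]]` → a = [[3, 9], [3, 3]]
`b = a.copy()` → b = [[3, 9], [3, 3]]
`a[0].append(86)` → a = [[3, 9, 86], [3, 3]]; b = [[3, 9, 86], [3, 3]]
`a.append([5, 3])` → a = [[3, 9, 86], [3, 3], [5, 3]]
`print(b)` → prints [[3, 9, 86], [3, 3]]

Answer: [[3, 9, 86], [3, 3]]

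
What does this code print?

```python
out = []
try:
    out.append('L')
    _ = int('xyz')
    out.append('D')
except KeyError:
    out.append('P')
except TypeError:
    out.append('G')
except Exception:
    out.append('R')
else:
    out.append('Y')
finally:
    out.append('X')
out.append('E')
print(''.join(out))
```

Execution trace: 'L' (try body) → 'R' (except Exception) → 'X' (finally) → 'E' (after the try/except). Output: LRXE

Answer: LRXE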